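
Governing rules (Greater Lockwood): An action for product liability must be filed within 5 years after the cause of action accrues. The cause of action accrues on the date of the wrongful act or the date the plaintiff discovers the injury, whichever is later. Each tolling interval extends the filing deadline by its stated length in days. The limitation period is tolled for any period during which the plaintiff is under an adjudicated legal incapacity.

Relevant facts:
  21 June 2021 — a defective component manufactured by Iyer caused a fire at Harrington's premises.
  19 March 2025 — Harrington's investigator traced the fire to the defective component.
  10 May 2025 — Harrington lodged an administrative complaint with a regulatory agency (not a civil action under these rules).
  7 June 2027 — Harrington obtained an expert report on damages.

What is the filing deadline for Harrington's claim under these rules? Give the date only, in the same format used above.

19 March 2030

Because discovery on 19 March 2025 post-dates the 21 June 2021 act, accrual under the later-of rule falls on 19 March 2025.
Adding the 5 years base period to 19 March 2025 gives a deadline of 19 March 2030, before any tolling.
The other events in the timeline have no effect on the limitation period under the stated rules.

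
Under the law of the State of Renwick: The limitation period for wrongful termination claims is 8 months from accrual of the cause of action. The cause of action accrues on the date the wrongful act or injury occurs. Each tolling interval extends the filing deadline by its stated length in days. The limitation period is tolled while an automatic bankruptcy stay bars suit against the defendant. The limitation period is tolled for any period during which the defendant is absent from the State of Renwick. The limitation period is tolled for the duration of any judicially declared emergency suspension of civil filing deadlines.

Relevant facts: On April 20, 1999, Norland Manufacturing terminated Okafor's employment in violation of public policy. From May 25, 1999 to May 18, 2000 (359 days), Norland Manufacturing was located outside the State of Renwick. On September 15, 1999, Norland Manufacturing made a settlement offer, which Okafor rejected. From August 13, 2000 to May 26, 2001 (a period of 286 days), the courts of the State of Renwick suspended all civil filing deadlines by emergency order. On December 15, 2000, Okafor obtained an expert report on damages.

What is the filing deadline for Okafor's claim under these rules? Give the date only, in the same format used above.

September 25, 2001

The cause of action accrued on April 20, 1999, the date of the act.
8 months from April 20, 1999 is December 20, 1999.
The period was tolled for 359 days by the defendant's absence from the jurisdiction (May 25, 1999 to May 18, 2000), pushing the deadline to December 13, 2000.
Because the emergency suspension of filing deadlines ran from August 13, 2000 to May 26, 2001, the deadline is extended by 286 days to September 25, 2001.
The other events in the timeline have no effect on the limitation period under the stated rules.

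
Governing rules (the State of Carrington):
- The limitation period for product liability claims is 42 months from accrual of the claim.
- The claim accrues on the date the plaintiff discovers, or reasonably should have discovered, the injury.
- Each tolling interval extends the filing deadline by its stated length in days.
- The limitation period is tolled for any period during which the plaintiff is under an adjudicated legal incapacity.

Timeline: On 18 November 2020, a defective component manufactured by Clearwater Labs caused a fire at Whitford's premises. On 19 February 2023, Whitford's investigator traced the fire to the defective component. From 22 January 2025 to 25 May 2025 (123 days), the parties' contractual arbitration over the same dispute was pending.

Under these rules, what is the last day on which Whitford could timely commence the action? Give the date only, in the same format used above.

Under the discovery rule, the claim accrued on 19 February 2023, when Whitford discovered the injury — not on the 18 November 2020 date of the underlying act.
The untolled deadline — 42 months after 19 February 2023 — is 19 August 2026.
No stated provision tolls the period for a pending arbitration, so the interval from 22 January 2025 to 25 May 2025 has no effect on the deadline.

19 August 2026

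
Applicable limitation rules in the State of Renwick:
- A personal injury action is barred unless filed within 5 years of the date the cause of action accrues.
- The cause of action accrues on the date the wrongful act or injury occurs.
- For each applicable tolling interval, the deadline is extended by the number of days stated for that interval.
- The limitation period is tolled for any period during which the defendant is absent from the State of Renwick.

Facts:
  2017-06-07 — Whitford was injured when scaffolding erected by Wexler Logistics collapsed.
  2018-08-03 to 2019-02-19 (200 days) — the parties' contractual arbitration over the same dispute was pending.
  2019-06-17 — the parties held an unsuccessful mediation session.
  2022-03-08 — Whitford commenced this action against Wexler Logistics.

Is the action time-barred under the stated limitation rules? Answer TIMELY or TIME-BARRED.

The cause of action accrued on 2017-06-07, the date of the act.
Adding the 5 years base period to 2017-06-07 gives a deadline of 2022-06-07, before any tolling.
Although a pending arbitration ran from 2018-08-03 to 2019-02-19, the stated rules do not make that a tolling event, so it is disregarded.
The other events in the timeline have no effect on the limitation period under the stated rules.
The 2022-03-08 filing precedes the 2022-06-07 deadline; the claim is timely.

TIMELY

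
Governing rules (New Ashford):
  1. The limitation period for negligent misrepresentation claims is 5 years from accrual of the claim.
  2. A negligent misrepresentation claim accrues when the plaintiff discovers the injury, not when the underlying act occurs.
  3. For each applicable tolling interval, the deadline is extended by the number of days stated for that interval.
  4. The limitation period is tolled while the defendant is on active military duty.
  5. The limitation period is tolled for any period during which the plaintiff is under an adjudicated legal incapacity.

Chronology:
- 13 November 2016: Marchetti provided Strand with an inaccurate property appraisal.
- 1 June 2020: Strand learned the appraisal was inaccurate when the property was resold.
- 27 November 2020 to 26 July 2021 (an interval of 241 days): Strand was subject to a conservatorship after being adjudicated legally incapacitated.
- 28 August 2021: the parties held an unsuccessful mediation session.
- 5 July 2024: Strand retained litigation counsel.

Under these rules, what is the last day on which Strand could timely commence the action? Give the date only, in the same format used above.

28 January 2026

Accrual is tied to discovery, so the period began on 1 June 2020 rather than on 13 November 2016 when the act occurred.
5 years from 1 June 2020 is 1 June 2025.
Because the plaintiff's legal incapacity ran from 27 November 2020 to 26 July 2021, the deadline is extended by 241 days to 28 January 2026.
None of the other events listed affects the running of the period under the stated rules.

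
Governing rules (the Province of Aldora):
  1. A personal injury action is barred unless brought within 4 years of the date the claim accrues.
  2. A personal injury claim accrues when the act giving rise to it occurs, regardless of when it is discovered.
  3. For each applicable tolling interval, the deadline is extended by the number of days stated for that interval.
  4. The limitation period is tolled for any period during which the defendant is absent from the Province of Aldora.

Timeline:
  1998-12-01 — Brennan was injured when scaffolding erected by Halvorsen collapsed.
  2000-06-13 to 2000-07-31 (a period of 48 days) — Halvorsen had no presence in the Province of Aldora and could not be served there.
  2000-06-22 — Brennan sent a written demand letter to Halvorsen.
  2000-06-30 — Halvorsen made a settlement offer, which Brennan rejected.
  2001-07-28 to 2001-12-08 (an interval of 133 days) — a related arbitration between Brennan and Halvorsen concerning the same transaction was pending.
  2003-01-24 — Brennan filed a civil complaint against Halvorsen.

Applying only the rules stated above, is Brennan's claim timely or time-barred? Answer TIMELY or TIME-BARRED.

The claim accrued on 1998-12-01, the date of the act.
The untolled deadline — 4 years after 1998-12-01 — is 2002-12-01.
Because the defendant's absence from the jurisdiction ran from 2000-06-13 to 2000-07-31, the deadline is extended by 48 days to 2003-01-18.
No stated provision tolls the period for a pending arbitration, so the interval from 2001-07-28 to 2001-12-08 has no effect on the deadline.
None of the other events listed affects the running of the period under the stated rules.
Filing on 2003-01-24 missed the 2003-01-18 deadline — the action is time-barred.

TIME-BARRED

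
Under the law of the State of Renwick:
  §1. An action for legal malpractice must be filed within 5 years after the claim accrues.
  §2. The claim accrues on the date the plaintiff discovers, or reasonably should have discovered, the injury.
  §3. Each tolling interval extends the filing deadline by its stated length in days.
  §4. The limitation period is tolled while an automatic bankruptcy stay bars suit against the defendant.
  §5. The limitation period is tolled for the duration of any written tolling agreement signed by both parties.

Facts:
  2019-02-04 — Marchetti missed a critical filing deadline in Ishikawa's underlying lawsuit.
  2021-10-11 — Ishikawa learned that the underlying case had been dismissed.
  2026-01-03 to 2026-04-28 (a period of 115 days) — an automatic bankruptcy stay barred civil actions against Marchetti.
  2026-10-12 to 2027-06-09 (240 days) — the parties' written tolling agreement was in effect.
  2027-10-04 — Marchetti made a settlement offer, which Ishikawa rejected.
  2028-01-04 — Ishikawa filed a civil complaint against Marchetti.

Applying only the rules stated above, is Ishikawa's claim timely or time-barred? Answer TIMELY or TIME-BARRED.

The claim did not accrue until Ishikawa discovered the injury on 2021-10-11; the 2019-02-04 act date does not start the clock under the stated rule.
The untolled deadline — 5 years after 2021-10-11 — is 2026-10-11.
Because the automatic bankruptcy stay ran from 2026-01-03 to 2026-04-28, the deadline is extended by 115 days to 2027-02-03.
The written tolling agreement from 2026-10-12 to 2027-06-09 tolled the period for 240 days, extending the deadline to 2027-10-01.
Nothing else in the chronology tolls or restarts the period.
The 2028-01-04 filing falls after the 2027-10-01 deadline; the claim is time-barred.

TIME-BARRED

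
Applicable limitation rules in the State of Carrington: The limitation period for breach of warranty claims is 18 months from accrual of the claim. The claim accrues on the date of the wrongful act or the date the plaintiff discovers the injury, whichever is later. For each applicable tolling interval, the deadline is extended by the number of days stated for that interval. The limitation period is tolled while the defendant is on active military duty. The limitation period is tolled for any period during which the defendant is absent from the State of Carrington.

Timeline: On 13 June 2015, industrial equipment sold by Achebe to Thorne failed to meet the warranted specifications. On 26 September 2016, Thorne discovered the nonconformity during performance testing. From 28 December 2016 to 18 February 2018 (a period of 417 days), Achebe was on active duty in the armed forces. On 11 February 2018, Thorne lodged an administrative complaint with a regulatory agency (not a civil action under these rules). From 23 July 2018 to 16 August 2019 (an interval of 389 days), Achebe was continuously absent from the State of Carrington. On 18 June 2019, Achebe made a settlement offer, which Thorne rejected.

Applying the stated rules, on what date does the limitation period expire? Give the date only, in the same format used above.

Taking the later of the act (13 June 2015) and discovery (26 September 2016), the claim accrued on 26 September 2016.
The untolled deadline — 18 months after 26 September 2016 — is 26 March 2018.
The period was tolled for 417 days by the defendant's active military service (28 December 2016 to 18 February 2018), pushing the deadline to 17 May 2019.
Because the defendant's absence from the jurisdiction ran from 23 July 2018 to 16 August 2019, the deadline is extended by 389 days to 9 June 2020.
None of the other events listed affects the running of the period under the stated rules.

9 June 2020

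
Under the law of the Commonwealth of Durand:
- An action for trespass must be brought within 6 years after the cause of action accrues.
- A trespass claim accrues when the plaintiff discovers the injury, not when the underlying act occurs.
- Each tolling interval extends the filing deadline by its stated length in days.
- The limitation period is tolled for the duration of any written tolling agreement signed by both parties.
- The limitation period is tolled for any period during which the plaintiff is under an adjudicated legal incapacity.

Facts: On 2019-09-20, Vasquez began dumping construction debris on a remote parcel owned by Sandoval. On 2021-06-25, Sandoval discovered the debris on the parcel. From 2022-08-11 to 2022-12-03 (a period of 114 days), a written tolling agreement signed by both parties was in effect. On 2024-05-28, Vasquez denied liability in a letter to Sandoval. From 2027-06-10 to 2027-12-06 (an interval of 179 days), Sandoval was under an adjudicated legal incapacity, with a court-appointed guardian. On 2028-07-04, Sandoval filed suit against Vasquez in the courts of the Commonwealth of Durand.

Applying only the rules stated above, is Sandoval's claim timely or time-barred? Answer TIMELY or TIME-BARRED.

The claim did not accrue until Sandoval discovered the injury on 2021-06-25; the 2019-09-20 act date does not start the clock under the stated rule.
Adding the 6 years base period to 2021-06-25 gives a deadline of 2027-06-25, before any tolling.
The period was tolled for 114 days by the written tolling agreement (2022-08-11 to 2022-12-03), pushing the deadline to 2027-10-17.
The plaintiff's legal incapacity from 2027-06-10 to 2027-12-06 tolled the period for 179 days, extending the deadline to 2028-04-13.
None of the other events listed affects the running of the period under the stated rules.
Filing on 2028-07-04 missed the 2028-04-13 deadline — the action is time-barred.

TIME-BARRED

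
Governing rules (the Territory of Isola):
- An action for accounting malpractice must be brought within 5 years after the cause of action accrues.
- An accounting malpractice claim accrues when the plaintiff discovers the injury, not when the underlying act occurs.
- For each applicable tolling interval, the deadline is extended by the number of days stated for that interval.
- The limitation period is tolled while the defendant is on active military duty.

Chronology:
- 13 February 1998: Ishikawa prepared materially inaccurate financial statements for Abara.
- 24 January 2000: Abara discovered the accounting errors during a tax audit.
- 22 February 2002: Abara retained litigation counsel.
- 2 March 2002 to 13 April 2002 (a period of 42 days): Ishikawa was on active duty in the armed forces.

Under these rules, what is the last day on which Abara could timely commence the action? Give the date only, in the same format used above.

7 March 2005

Accrual is tied to discovery, so the period began on 24 January 2000 rather than on 13 February 1998 when the act occurred.
Adding the 5 years base period to 24 January 2000 gives a deadline of 24 January 2005, before any tolling.
The defendant's active military service from 2 March 2002 to 13 April 2002 tolled the period for 42 days, extending the deadline to 7 March 2005.
None of the other events listed affects the running of the period under the stated rules.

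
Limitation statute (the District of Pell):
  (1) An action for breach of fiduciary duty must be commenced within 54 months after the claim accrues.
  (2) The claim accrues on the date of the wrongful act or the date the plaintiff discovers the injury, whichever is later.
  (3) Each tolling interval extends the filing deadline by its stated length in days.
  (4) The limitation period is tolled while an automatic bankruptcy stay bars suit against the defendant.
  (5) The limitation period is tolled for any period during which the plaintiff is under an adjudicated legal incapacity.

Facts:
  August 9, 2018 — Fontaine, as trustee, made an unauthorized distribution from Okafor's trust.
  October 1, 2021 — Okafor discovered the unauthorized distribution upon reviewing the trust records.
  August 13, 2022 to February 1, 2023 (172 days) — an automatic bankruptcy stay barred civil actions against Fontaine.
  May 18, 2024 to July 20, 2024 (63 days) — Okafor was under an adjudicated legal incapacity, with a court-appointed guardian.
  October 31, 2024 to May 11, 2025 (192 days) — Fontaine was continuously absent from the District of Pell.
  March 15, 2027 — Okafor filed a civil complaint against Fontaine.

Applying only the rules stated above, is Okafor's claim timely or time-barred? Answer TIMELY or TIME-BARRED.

Because discovery on October 1, 2021 post-dates the August 9, 2018 act, accrual under the later-of rule falls on October 1, 2021.
54 months from October 1, 2021 is April 1, 2026.
The period was tolled for 172 days by the automatic bankruptcy stay (August 13, 2022 to February 1, 2023), pushing the deadline to September 20, 2026.
Because the plaintiff's legal incapacity ran from May 18, 2024 to July 20, 2024, the deadline is extended by 63 days to November 22, 2026.
The defendant's absence from the jurisdiction from October 31, 2024 to May 11, 2025 does not toll the period, because no stated rule makes the defendant's absence a tolling event.
The March 15, 2027 filing falls after the November 22, 2026 deadline; the claim is time-barred.

TIME-BARRED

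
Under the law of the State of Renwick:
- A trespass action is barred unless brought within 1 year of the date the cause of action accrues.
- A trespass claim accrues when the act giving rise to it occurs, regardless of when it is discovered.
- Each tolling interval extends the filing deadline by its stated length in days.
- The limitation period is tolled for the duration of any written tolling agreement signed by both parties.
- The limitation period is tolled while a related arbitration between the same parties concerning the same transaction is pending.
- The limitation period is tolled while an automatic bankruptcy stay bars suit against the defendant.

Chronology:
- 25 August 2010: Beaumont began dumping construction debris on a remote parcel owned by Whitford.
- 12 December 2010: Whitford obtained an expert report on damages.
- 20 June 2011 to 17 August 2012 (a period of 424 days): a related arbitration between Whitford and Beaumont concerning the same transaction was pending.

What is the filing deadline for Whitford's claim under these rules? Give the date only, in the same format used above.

The cause of action accrued on 25 August 2010, the date of the act.
1 year from 25 August 2010 is 25 August 2011.
The pending related arbitration from 20 June 2011 to 17 August 2012 tolled the period for 424 days, extending the deadline to 22 October 2012.
None of the other events listed affects the running of the period under the stated rules.

22 October 2012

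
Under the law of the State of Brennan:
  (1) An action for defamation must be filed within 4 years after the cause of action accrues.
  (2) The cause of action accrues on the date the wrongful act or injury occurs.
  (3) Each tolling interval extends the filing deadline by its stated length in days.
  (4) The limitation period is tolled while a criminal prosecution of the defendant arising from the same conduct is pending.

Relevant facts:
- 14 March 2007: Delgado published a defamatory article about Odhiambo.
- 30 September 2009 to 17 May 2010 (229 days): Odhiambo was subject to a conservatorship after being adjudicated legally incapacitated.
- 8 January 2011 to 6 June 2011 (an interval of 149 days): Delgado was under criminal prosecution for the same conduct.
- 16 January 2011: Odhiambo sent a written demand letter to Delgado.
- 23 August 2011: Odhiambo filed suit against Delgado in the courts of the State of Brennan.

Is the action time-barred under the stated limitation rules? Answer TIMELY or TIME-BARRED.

The cause of action accrued on 14 March 2007, the date of the act.
4 years from 14 March 2007 is 14 March 2011.
The pending criminal prosecution from 8 January 2011 to 6 June 2011 tolled the period for 149 days, extending the deadline to 10 August 2011.
Although the plaintiff's incapacity ran from 30 September 2009 to 17 May 2010, the stated rules do not make that a tolling event, so it is disregarded.
None of the other events listed affects the running of the period under the stated rules.
Odhiambo filed on 23 August 2011, after the 10 August 2011 deadline, so the action is time-barred.

TIME-BARRED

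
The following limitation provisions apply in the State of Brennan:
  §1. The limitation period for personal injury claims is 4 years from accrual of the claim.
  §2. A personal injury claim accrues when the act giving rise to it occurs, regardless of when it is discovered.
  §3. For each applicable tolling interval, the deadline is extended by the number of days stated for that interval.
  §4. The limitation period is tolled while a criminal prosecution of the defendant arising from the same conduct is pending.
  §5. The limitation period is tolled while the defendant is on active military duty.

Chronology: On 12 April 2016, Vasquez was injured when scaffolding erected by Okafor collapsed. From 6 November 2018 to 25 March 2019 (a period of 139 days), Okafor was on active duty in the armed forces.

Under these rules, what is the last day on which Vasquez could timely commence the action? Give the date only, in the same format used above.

29 August 2020

The claim accrued on 12 April 2016, when the wrongful act occurred.
Adding the 4 years base period to 12 April 2016 gives a deadline of 12 April 2020, before any tolling.
Because the defendant's active military service ran from 6 November 2018 to 25 March 2019, the deadline is extended by 139 days to 29 August 2020.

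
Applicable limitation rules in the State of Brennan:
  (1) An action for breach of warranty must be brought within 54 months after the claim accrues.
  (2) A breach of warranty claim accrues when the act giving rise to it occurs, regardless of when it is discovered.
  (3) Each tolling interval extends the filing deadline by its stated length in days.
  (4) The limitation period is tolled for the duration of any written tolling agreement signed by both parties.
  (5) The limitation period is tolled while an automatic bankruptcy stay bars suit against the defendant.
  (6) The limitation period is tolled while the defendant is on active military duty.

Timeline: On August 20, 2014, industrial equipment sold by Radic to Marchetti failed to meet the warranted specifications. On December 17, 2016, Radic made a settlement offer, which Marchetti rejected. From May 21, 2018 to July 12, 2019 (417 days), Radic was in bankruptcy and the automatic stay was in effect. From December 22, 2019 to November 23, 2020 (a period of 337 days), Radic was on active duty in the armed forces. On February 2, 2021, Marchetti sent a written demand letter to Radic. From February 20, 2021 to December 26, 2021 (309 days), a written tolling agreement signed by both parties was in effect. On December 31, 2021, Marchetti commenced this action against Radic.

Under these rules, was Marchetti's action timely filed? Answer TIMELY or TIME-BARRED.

TIMELY

The claim accrued on August 20, 2014, when the wrongful act occurred.
54 months from August 20, 2014 is February 20, 2019.
Because the automatic bankruptcy stay ran from May 21, 2018 to July 12, 2019, the deadline is extended by 417 days to April 12, 2020.
The defendant's active military service from December 22, 2019 to November 23, 2020 tolled the period for 337 days, extending the deadline to March 15, 2021.
The period was tolled for 309 days by the written tolling agreement (February 20, 2021 to December 26, 2021), pushing the deadline to January 18, 2022.
The other events in the timeline have no effect on the limitation period under the stated rules.
The December 31, 2021 filing precedes the January 18, 2022 deadline; the claim is timely.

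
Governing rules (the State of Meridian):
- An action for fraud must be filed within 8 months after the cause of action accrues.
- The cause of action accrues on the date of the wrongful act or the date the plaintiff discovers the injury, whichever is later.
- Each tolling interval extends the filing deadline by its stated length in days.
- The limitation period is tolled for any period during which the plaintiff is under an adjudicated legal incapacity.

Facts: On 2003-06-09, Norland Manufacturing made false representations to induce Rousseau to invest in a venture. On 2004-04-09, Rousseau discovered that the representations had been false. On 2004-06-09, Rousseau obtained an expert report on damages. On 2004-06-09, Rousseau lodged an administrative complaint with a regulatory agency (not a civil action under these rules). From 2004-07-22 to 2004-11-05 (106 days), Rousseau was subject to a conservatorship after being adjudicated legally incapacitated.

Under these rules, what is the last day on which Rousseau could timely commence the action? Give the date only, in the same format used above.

2005-03-25

Taking the later of the act (2003-06-09) and discovery (2004-04-09), the claim accrued on 2004-04-09.
The untolled deadline — 8 months after 2004-04-09 — is 2004-12-09.
Because the plaintiff's legal incapacity ran from 2004-07-22 to 2004-11-05, the deadline is extended by 106 days to 2005-03-25.
None of the other events listed affects the running of the period under the stated rules.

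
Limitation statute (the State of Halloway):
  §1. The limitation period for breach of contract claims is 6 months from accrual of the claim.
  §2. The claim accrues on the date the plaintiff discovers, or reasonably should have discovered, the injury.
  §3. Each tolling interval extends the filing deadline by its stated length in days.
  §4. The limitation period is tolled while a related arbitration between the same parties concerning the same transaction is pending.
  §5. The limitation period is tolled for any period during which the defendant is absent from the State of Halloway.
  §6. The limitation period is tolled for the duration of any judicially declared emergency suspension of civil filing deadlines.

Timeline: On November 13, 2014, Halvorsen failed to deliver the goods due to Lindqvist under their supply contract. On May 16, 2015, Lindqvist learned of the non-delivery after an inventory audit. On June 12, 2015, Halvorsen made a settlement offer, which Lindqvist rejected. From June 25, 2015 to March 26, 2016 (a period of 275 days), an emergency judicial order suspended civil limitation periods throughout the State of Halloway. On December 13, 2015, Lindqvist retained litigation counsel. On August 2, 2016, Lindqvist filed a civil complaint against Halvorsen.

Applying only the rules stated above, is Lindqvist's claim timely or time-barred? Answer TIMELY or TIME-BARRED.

TIMELY

Accrual is tied to discovery, so the period began on May 16, 2015 rather than on November 13, 2014 when the act occurred.
Adding the 6 months base period to May 16, 2015 gives a deadline of November 16, 2015, before any tolling.
The period was tolled for 275 days by the emergency suspension of filing deadlines (June 25, 2015 to March 26, 2016), pushing the deadline to August 17, 2016.
The other events in the timeline have no effect on the limitation period under the stated rules.
The August 2, 2016 filing precedes the August 17, 2016 deadline; the claim is timely.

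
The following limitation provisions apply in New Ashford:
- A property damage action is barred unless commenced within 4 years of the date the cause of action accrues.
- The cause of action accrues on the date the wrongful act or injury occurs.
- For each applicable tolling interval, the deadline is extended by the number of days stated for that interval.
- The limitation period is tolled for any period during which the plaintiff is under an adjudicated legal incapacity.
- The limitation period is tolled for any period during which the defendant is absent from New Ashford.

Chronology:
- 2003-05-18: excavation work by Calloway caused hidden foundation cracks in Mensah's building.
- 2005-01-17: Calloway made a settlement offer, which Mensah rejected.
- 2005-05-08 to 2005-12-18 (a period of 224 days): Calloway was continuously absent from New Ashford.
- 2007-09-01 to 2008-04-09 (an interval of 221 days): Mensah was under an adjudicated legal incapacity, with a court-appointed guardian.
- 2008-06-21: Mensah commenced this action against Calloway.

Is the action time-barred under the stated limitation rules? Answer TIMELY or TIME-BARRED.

TIMELY

The claim accrued on 2003-05-18, when the wrongful act occurred.
Adding the 4 years base period to 2003-05-18 gives a deadline of 2007-05-18, before any tolling.
Because the defendant's absence from the jurisdiction ran from 2005-05-08 to 2005-12-18, the deadline is extended by 224 days to 2007-12-28.
The period was tolled for 221 days by the plaintiff's legal incapacity (2007-09-01 to 2008-04-09), pushing the deadline to 2008-08-05.
Nothing else in the chronology tolls or restarts the period.
Mensah filed on 2008-06-21, before the 2008-08-05 deadline, so the action is timely.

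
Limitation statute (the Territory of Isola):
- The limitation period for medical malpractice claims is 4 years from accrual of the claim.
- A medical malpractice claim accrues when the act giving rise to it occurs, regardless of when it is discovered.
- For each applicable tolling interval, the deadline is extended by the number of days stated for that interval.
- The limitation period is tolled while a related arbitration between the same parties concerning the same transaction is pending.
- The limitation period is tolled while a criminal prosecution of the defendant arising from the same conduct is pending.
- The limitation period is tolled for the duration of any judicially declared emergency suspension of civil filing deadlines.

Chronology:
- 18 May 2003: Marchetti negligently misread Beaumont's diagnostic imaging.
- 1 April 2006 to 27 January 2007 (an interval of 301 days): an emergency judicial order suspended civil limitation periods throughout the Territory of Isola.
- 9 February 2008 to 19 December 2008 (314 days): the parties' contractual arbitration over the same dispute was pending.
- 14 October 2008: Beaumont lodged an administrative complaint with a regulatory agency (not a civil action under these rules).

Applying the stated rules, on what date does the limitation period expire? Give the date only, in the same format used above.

22 January 2009

The claim accrued on 18 May 2003, the date of the act.
4 years from 18 May 2003 is 18 May 2007.
Because the emergency suspension of filing deadlines ran from 1 April 2006 to 27 January 2007, the deadline is extended by 301 days to 14 March 2008.
The pending related arbitration from 9 February 2008 to 19 December 2008 tolled the period for 314 days, extending the deadline to 22 January 2009.
None of the other events listed affects the running of the period under the stated rules.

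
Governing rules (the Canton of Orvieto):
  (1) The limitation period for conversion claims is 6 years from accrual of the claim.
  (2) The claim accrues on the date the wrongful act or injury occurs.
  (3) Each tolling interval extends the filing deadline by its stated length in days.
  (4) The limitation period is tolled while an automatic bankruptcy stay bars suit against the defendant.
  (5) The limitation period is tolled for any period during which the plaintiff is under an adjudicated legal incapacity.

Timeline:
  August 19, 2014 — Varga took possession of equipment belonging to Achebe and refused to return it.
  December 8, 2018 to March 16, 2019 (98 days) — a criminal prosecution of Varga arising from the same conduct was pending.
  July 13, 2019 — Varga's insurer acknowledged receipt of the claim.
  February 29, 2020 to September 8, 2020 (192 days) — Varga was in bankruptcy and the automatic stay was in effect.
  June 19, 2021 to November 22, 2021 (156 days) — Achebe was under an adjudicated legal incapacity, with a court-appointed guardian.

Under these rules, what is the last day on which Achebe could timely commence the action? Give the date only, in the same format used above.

February 27, 2021

The claim accrued on August 19, 2014, when the wrongful act occurred.
Adding the 6 years base period to August 19, 2014 gives a deadline of August 19, 2020, before any tolling.
The automatic bankruptcy stay from February 29, 2020 to September 8, 2020 tolled the period for 192 days, extending the deadline to February 27, 2021.
The plaintiff's legal incapacity starting June 19, 2021 came too late — the period had run on February 27, 2021 — and so does not extend the deadline.
Although a criminal prosecution ran from December 8, 2018 to March 16, 2019, the stated rules do not make that a tolling event, so it is disregarded.
None of the other events listed affects the running of the period under the stated rules.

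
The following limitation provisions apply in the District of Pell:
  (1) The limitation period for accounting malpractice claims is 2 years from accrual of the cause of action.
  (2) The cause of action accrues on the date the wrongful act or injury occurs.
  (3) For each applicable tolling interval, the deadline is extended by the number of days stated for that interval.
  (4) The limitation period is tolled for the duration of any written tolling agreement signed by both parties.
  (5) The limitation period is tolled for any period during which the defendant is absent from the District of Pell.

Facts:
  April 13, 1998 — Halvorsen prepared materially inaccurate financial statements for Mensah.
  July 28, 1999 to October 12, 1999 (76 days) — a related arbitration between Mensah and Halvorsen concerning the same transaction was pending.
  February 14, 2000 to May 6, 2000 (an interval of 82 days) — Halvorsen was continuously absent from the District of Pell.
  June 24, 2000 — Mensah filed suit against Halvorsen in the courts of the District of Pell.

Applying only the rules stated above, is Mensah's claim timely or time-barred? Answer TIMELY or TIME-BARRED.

TIMELY

The limitation period began to run on April 13, 1998.
The untolled deadline — 2 years after April 13, 1998 — is April 13, 2000.
The defendant's absence from the jurisdiction from February 14, 2000 to May 6, 2000 tolled the period for 82 days, extending the deadline to July 4, 2000.
Although a pending arbitration ran from July 28, 1999 to October 12, 1999, the stated rules do not make that a tolling event, so it is disregarded.
The June 24, 2000 filing precedes the July 4, 2000 deadline; the claim is timely.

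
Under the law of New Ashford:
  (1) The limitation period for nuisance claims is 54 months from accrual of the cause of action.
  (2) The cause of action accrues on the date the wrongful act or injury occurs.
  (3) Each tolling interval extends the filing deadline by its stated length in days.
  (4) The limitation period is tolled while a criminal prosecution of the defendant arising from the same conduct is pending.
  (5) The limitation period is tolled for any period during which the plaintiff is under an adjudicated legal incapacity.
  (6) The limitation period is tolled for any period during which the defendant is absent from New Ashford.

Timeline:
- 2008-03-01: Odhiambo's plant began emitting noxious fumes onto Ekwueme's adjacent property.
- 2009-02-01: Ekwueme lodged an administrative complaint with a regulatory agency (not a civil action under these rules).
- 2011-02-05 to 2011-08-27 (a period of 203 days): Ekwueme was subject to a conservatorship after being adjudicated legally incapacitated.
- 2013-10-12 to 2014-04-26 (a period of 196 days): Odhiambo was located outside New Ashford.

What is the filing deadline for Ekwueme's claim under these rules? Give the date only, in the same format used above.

2013-03-23

The limitation period began to run on 2008-03-01.
The untolled deadline — 54 months after 2008-03-01 — is 2012-09-01.
Because the plaintiff's legal incapacity ran from 2011-02-05 to 2011-08-27, the deadline is extended by 203 days to 2013-03-23.
The defendant's absence from the jurisdiction from 2013-10-12 to 2014-04-26 began after the period had already run on 2013-03-23, so it has no tolling effect.
The other events in the timeline have no effect on the limitation period under the stated rules.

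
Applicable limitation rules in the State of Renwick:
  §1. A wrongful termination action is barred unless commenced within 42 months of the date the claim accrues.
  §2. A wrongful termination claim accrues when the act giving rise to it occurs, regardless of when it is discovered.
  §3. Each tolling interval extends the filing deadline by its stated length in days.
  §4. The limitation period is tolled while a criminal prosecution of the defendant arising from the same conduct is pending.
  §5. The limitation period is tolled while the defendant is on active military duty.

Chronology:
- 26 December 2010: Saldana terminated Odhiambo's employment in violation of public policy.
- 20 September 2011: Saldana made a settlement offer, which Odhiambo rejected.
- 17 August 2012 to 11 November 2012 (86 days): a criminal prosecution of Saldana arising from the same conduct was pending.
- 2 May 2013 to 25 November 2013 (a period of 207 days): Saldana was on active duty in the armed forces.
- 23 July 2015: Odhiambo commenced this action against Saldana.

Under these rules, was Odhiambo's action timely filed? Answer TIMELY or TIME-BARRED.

The limitation period began to run on 26 December 2010.
The untolled deadline — 42 months after 26 December 2010 — is 26 June 2014.
Because the pending criminal prosecution ran from 17 August 2012 to 11 November 2012, the deadline is extended by 86 days to 20 September 2014.
Because the defendant's active military service ran from 2 May 2013 to 25 November 2013, the deadline is extended by 207 days to 15 April 2015.
Nothing else in the chronology tolls or restarts the period.
The 23 July 2015 filing falls after the 15 April 2015 deadline; the claim is time-barred.

TIME-BARRED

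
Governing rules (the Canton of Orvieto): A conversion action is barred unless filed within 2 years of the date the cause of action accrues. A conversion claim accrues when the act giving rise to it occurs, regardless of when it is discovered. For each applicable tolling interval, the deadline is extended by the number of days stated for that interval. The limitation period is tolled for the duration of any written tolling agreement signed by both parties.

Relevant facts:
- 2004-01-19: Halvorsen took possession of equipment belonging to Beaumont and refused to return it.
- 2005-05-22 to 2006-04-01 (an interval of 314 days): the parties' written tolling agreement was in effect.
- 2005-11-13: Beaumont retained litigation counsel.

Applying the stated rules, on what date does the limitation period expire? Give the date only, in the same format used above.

2006-11-29

The limitation period began to run on 2004-01-19.
Adding the 2 years base period to 2004-01-19 gives a deadline of 2006-01-19, before any tolling.
The written tolling agreement from 2005-05-22 to 2006-04-01 tolled the period for 314 days, extending the deadline to 2006-11-29.
None of the other events listed affects the running of the period under the stated rules.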